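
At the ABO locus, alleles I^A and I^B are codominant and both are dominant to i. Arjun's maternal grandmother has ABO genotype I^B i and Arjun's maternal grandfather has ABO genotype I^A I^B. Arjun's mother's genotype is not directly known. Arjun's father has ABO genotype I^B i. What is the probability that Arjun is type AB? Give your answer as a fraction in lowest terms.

1/8

Arjun's mother's ABO genotype from I^B i × I^A I^B: 1/4 I^A I^B, 1/4 I^A i, 1/4 I^B I^B, 1/4 I^B i.
Crossing each possibility with the father I^B i and summing P(type AB): 1/4·1/4 + 1/4·1/4 + 1/4·0 + 1/4·0 = 1/8.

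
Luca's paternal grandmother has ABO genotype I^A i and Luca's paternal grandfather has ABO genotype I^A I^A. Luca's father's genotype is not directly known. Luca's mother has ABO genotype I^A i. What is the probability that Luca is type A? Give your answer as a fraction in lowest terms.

7/8

Luca's father's ABO genotype from I^A i × I^A I^A: 1/2 I^A I^A, 1/2 I^A i.
Crossing each possibility with the mother I^A i and summing P(type A): 1/2·1 + 1/2·3/4 = 7/8.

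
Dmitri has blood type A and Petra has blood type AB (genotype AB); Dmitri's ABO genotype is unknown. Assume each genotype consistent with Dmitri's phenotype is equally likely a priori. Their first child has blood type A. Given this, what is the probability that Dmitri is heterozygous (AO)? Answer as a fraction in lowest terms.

Possible genotypes: Dmitri ∈ {AA, AO}; Petra ∈ {AB}.
Weight each parental genotype pair by prior × P(type-A child):
  AA × AB: posterior weight 1/2.
  AO × AB: posterior weight 1/2.
Sum the posterior weight over pairs where Dmitri is AO: 1/2.

1/2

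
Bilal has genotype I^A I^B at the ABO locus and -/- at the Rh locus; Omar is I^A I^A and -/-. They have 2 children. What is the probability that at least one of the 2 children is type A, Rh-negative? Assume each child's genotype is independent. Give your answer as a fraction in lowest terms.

3/4

ABO cross I^A I^B × I^A I^A → 1/2 A, 1/2 AB.
Rh cross -/- × -/- → 1 Rh-; so P(type A, Rh-negative) = 1/2 × 1 = 1/2 per child.
P(none) = (1/2)^2 = 1/4; P(at least one) = 1 − 1/4 = 3/4.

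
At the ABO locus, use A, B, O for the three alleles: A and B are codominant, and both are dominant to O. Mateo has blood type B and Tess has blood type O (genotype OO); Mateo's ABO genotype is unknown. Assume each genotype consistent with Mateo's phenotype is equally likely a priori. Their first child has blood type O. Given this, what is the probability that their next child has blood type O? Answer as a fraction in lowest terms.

Possible genotypes: Mateo ∈ {BB, BO}; Tess ∈ {OO}.
Weight each parental genotype pair by prior × P(type-O child):
  BO × OO: posterior weight 1; P(next child type O) = 1/2.
Weighted sum = 1/2.

1/2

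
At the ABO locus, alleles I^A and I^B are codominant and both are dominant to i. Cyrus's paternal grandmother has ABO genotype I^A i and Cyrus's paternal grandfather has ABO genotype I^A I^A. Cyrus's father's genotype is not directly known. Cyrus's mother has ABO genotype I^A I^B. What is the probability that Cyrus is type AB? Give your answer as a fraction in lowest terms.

Cyrus's father's ABO genotype from I^A i × I^A I^A: 1/2 I^A I^A, 1/2 I^A i.
Crossing each possibility with the mother I^A I^B and summing P(type AB): 1/2·1/2 + 1/2·1/4 = 3/8.

3/8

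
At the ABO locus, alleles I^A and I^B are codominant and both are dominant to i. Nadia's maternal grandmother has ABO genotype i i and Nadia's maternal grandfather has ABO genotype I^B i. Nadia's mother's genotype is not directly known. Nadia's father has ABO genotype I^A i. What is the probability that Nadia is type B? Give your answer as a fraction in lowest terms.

Nadia's mother's ABO genotype from i i × I^B i: 1/2 I^B i, 1/2 i i.
Crossing each possibility with the father I^A i and summing P(type B): 1/2·1/4 + 1/2·0 = 1/8.

1/8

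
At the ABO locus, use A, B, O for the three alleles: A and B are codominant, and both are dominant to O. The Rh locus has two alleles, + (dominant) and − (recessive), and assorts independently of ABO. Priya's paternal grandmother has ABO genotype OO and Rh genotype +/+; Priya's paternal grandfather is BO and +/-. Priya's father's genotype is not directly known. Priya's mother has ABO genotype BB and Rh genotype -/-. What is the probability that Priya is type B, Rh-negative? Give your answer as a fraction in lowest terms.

Priya's father's ABO genotype from OO × BO: 1/2 BO, 1/2 OO.
Crossing each possibility with the mother BB and summing P(type B): 1/2·1 + 1/2·1 = 1.
Similarly for Rh via the father's Rh distribution: P(Rh-) = 1/4.
Independent loci: 1 × 1/4 = 1/4.

1/4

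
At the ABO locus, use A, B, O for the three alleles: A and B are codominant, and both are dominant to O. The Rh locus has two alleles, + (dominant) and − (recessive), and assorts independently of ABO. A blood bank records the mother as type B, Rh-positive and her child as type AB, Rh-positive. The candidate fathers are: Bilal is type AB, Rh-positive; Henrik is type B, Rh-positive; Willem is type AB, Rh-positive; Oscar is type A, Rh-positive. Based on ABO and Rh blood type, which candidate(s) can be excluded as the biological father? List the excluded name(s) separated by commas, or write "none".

A candidate is excluded only if no genotype consistent with his phenotype could produce a type AB, Rh-positive child with a type B, Rh-positive mother.
Henrik (type B, Rh+): no genotype consistent with that phenotype can produce a type-AB Rh+ child with a type-B mother.

Henrik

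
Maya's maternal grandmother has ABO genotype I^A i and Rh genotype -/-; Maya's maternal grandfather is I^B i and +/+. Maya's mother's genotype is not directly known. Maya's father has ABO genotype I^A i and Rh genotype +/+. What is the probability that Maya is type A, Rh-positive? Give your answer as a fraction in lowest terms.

1/2

Maya's mother's ABO genotype from I^A i × I^B i: 1/4 I^A I^B, 1/4 I^A i, 1/4 I^B i, 1/4 i i.
Crossing each possibility with the father I^A i and summing P(type A): 1/4·1/2 + 1/4·3/4 + 1/4·1/4 + 1/4·1/2 = 1/2.
Similarly for Rh via the mother's Rh distribution: P(Rh+) = 1.
Independent loci: 1/2 × 1 = 1/2.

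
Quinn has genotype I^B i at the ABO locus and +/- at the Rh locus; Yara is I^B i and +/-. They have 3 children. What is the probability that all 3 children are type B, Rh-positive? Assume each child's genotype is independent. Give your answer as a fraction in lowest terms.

729/4096

ABO cross I^B i × I^B i → 1/4 O, 3/4 B.
Rh cross +/- × +/- → 3/4 Rh+, 1/4 Rh-; so P(type B, Rh-positive) = 3/4 × 3/4 = 9/16 per child.
All 3 independent: (9/16)^3 = 729/4096.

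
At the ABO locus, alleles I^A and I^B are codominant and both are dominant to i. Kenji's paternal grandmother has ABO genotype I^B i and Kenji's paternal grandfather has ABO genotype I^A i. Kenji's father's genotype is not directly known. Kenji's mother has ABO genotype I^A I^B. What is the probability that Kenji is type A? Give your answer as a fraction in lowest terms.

Kenji's father's ABO genotype from I^B i × I^A i: 1/4 I^A I^B, 1/4 I^A i, 1/4 I^B i, 1/4 i i.
Crossing each possibility with the mother I^A I^B and summing P(type A): 1/4·1/4 + 1/4·1/2 + 1/4·1/4 + 1/4·1/2 = 3/8.

3/8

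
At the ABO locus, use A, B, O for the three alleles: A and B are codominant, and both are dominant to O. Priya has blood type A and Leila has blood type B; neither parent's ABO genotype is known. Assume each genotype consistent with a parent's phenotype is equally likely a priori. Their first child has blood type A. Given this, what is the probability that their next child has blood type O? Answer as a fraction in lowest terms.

Possible genotypes: Priya ∈ {AA, AO}; Leila ∈ {BB, BO}.
Weight each parental genotype pair by prior × P(type-A child):
  AA × BO: posterior weight 2/3; P(next child type O) = 0.
  AO × BO: posterior weight 1/3; P(next child type O) = 1/4.
Weighted sum = 1/12.

1/12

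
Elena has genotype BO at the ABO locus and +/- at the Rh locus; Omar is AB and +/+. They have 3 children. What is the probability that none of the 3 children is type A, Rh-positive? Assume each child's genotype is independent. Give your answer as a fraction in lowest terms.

ABO cross BO × AB → 1/4 A, 1/2 B, 1/4 AB.
Rh cross +/- × +/+ → 1 Rh+; so P(type A, Rh-positive) = 1/4 × 1 = 1/4 per child.
P(not type A, Rh-positive) = 3/4 for one child; (3/4)^3 = 27/64.

27/64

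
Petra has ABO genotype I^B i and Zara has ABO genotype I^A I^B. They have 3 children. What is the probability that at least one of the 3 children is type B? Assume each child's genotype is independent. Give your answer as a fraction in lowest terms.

7/8

ABO cross I^B i × I^A I^B → 1/4 A, 1/2 B, 1/4 AB.
So P(type B) = 1/2 per child.
P(none) = (1/2)^3 = 1/8; P(at least one) = 1 − 1/8 = 7/8.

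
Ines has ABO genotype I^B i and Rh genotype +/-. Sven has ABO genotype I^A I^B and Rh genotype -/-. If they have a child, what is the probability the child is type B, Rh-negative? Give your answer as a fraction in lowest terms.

1/4

ABO cross I^B i × I^A I^B → offspring phenotypes: 1/4 A, 1/2 B, 1/4 AB.
Rh cross +/- × -/- → 1/2 Rh+, 1/2 Rh-.
Independent loci: P(type B, Rh-negative) = 1/2 × 1/2 = 1/4.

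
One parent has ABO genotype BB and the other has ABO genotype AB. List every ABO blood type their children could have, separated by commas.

Gametes from BB × AB give offspring ABO genotypes AB, BB, i.e. phenotypes B, AB.

B, AB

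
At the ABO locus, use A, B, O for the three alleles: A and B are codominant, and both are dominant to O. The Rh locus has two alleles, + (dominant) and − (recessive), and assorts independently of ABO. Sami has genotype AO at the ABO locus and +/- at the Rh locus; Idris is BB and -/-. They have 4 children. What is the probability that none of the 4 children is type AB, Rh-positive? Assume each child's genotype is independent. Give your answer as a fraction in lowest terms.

ABO cross AO × BB → 1/2 B, 1/2 AB.
Rh cross +/- × -/- → 1/2 Rh+, 1/2 Rh-; so P(type AB, Rh-positive) = 1/2 × 1/2 = 1/4 per child.
P(not type AB, Rh-positive) = 3/4 for one child; (3/4)^4 = 81/256.

81/256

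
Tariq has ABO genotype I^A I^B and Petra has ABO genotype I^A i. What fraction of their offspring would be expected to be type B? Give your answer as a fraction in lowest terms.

1/4

ABO cross I^A I^B × I^A i → offspring phenotypes: 1/2 A, 1/4 B, 1/4 AB.
So P(type B) = 1/4.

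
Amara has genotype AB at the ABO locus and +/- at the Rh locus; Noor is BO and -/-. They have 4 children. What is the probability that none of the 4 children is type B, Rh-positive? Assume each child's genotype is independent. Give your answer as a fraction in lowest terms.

ABO cross AB × BO → 1/4 A, 1/2 B, 1/4 AB.
Rh cross +/- × -/- → 1/2 Rh+, 1/2 Rh-; so P(type B, Rh-positive) = 1/2 × 1/2 = 1/4 per child.
P(not type B, Rh-positive) = 3/4 for one child; (3/4)^4 = 81/256.

81/256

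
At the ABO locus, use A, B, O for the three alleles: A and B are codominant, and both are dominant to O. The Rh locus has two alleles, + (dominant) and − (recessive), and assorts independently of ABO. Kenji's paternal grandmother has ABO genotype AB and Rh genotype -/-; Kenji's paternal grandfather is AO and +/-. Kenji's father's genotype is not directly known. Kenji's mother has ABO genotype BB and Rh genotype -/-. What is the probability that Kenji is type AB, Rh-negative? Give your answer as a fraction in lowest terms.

Kenji's father's ABO genotype from AB × AO: 1/4 AA, 1/4 AB, 1/4 AO, 1/4 BO.
Crossing each possibility with the mother BB and summing P(type AB): 1/4·1 + 1/4·1/2 + 1/4·1/2 + 1/4·0 = 1/2.
Similarly for Rh via the father's Rh distribution: P(Rh-) = 3/4.
Independent loci: 1/2 × 3/4 = 3/8.

3/8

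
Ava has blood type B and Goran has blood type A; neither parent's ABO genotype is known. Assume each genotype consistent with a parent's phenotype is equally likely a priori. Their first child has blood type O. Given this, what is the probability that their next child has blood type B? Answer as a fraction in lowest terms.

1/4

Possible genotypes: Ava ∈ {BB, BO}; Goran ∈ {AA, AO}.
Weight each parental genotype pair by prior × P(type-O child):
  BO × AO: posterior weight 1; P(next child type B) = 1/4.
Weighted sum = 1/4.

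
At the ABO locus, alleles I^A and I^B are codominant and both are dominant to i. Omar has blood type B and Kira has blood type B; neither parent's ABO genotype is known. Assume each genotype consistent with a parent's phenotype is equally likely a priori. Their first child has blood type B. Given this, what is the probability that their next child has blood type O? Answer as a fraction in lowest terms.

1/20

Possible genotypes: Omar ∈ {I^B I^B, I^B i}; Kira ∈ {I^B I^B, I^B i}.
Weight each parental genotype pair by prior × P(type-B child):
  I^B I^B × I^B I^B: posterior weight 4/15; P(next child type O) = 0.
  I^B I^B × I^B i: posterior weight 4/15; P(next child type O) = 0.
  I^B i × I^B I^B: posterior weight 4/15; P(next child type O) = 0.
  I^B i × I^B i: posterior weight 1/5; P(next child type O) = 1/4.
Weighted sum = 1/20.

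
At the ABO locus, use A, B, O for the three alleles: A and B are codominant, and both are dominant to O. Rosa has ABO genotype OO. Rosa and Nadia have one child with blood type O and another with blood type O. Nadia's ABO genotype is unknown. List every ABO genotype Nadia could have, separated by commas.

For each candidate genotype of Nadia, check whether crossing it with OO can produce every observed child phenotype.
  AA → possible child types {A} ✗
  AB → possible child types {A, B} ✗
  AO → possible child types {O, A} ✓
  BB → possible child types {B} ✗
  BO → possible child types {O, B} ✓
  OO → possible child types {O} ✓

AO, BO, OO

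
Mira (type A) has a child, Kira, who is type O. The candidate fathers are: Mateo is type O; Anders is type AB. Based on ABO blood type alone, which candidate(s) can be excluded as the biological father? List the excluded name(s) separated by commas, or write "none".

A candidate is excluded only if no genotype consistent with his phenotype could produce a type O child with a type A mother.
Anders (type AB): no genotype consistent with that phenotype can produce a type-O child with a type-A mother.

Anders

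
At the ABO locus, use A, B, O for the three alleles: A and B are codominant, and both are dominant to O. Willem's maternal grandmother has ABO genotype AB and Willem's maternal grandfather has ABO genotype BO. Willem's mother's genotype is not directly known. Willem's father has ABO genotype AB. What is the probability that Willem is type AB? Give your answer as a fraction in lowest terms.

3/8

Willem's mother's ABO genotype from AB × BO: 1/4 AB, 1/4 AO, 1/4 BB, 1/4 BO.
Crossing each possibility with the father AB and summing P(type AB): 1/4·1/2 + 1/4·1/4 + 1/4·1/2 + 1/4·1/4 = 3/8.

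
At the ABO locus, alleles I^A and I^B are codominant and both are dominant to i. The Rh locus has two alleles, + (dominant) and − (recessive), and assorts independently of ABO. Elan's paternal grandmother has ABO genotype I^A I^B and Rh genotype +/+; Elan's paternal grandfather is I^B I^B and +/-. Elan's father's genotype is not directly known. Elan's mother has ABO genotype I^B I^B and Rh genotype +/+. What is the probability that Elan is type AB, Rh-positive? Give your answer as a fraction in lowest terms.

Elan's father's ABO genotype from I^A I^B × I^B I^B: 1/2 I^A I^B, 1/2 I^B I^B.
Crossing each possibility with the mother I^B I^B and summing P(type AB): 1/2·1/2 + 1/2·0 = 1/4.
Similarly for Rh via the father's Rh distribution: P(Rh+) = 1.
Independent loci: 1/4 × 1 = 1/4.

1/4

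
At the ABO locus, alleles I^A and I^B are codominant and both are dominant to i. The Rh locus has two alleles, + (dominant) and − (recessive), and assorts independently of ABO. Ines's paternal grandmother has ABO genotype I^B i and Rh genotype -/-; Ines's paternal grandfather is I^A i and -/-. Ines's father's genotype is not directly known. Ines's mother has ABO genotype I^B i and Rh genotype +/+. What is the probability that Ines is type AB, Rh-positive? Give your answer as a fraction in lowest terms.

1/8

Ines's father's ABO genotype from I^B i × I^A i: 1/4 I^A I^B, 1/4 I^A i, 1/4 I^B i, 1/4 i i.
Crossing each possibility with the mother I^B i and summing P(type AB): 1/4·1/4 + 1/4·1/4 + 1/4·0 + 1/4·0 = 1/8.
Similarly for Rh via the father's Rh distribution: P(Rh+) = 1.
Independent loci: 1/8 × 1 = 1/8.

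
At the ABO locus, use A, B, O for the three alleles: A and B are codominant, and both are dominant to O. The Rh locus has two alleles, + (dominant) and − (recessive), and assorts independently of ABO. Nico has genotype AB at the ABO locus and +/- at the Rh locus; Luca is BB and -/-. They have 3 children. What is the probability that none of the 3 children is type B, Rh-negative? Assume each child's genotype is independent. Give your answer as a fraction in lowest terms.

ABO cross AB × BB → 1/2 B, 1/2 AB.
Rh cross +/- × -/- → 1/2 Rh+, 1/2 Rh-; so P(type B, Rh-negative) = 1/2 × 1/2 = 1/4 per child.
P(not type B, Rh-negative) = 3/4 for one child; (3/4)^3 = 27/64.

27/64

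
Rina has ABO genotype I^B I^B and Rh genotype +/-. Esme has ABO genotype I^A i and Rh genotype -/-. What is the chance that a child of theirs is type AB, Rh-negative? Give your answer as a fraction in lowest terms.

1/4

ABO cross I^B I^B × I^A i → offspring phenotypes: 1/2 B, 1/2 AB.
Rh cross +/- × -/- → 1/2 Rh+, 1/2 Rh-.
Independent loci: P(type AB, Rh-negative) = 1/2 × 1/2 = 1/4.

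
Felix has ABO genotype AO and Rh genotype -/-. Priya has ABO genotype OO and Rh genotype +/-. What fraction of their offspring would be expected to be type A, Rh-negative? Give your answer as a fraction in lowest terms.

ABO cross AO × OO → offspring phenotypes: 1/2 O, 1/2 A.
Rh cross -/- × +/- → 1/2 Rh+, 1/2 Rh-.
Independent loci: P(type A, Rh-negative) = 1/2 × 1/2 = 1/4.

1/4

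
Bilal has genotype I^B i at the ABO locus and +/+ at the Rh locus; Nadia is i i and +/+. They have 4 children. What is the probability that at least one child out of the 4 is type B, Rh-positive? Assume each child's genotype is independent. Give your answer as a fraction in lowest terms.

ABO cross I^B i × i i → 1/2 O, 1/2 B.
Rh cross +/+ × +/+ → 1 Rh+; so P(type B, Rh-positive) = 1/2 × 1 = 1/2 per child.
P(none) = (1/2)^4 = 1/16; P(at least one) = 1 − 1/16 = 15/16.

15/16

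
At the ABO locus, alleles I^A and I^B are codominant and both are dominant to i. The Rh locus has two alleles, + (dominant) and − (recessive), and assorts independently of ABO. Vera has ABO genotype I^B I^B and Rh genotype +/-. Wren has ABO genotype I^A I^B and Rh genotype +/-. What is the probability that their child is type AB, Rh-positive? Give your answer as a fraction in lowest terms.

ABO cross I^B I^B × I^A I^B → offspring phenotypes: 1/2 B, 1/2 AB.
Rh cross +/- × +/- → 3/4 Rh+, 1/4 Rh-.
Independent loci: P(type AB, Rh-positive) = 1/2 × 3/4 = 3/8.

3/8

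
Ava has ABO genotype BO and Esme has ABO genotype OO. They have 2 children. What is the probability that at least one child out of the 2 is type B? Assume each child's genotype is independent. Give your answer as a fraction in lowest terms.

ABO cross BO × OO → 1/2 O, 1/2 B.
So P(type B) = 1/2 per child.
P(none) = (1/2)^2 = 1/4; P(at least one) = 1 − 1/4 = 3/4.

3/4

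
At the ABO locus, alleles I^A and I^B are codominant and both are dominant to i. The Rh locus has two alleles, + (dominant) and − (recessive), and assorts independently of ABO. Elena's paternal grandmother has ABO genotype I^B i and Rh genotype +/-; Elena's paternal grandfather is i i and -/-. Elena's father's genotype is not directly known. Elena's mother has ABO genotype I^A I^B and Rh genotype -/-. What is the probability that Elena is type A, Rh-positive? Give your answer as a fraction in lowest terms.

Elena's father's ABO genotype from I^B i × i i: 1/2 I^B i, 1/2 i i.
Crossing each possibility with the mother I^A I^B and summing P(type A): 1/2·1/4 + 1/2·1/2 = 3/8.
Similarly for Rh via the father's Rh distribution: P(Rh+) = 1/4.
Independent loci: 3/8 × 1/4 = 3/32.

3/32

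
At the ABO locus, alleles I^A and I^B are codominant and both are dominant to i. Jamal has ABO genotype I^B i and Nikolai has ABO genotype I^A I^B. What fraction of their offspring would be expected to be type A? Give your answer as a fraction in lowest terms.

ABO cross I^B i × I^A I^B → offspring phenotypes: 1/4 A, 1/2 B, 1/4 AB.
So P(type A) = 1/4.

1/4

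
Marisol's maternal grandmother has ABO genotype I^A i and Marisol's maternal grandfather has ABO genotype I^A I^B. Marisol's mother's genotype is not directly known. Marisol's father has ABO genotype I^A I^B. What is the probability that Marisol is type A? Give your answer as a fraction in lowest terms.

Marisol's mother's ABO genotype from I^A i × I^A I^B: 1/4 I^A I^A, 1/4 I^A I^B, 1/4 I^A i, 1/4 I^B i.
Crossing each possibility with the father I^A I^B and summing P(type A): 1/4·1/2 + 1/4·1/4 + 1/4·1/2 + 1/4·1/4 = 3/8.

3/8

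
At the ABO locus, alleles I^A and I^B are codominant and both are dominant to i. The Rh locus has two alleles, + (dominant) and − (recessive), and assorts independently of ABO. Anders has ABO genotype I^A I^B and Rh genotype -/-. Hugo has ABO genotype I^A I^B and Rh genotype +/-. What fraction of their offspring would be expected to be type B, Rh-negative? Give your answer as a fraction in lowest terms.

ABO cross I^A I^B × I^A I^B → offspring phenotypes: 1/4 A, 1/4 B, 1/2 AB.
Rh cross -/- × +/- → 1/2 Rh+, 1/2 Rh-.
Independent loci: P(type B, Rh-negative) = 1/4 × 1/2 = 1/8.

1/8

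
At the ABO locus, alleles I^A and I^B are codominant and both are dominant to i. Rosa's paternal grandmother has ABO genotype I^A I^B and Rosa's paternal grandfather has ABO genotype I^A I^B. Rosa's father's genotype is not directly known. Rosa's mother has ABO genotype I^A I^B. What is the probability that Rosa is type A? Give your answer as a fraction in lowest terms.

Rosa's father's ABO genotype from I^A I^B × I^A I^B: 1/4 I^A I^A, 1/2 I^A I^B, 1/4 I^B I^B.
Crossing each possibility with the mother I^A I^B and summing P(type A): 1/4·1/2 + 1/2·1/4 + 1/4·0 = 1/4.

1/4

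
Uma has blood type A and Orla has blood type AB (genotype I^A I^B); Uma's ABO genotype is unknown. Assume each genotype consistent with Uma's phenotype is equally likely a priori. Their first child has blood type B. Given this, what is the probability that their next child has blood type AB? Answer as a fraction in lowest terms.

Possible genotypes: Uma ∈ {I^A I^A, I^A i}; Orla ∈ {I^A I^B}.
Weight each parental genotype pair by prior × P(type-B child):
  I^A i × I^A I^B: posterior weight 1; P(next child type AB) = 1/4.
Weighted sum = 1/4.

1/4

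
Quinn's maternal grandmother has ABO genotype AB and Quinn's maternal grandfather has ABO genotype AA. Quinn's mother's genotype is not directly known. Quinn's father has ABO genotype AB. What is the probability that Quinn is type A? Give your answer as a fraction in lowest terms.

Quinn's mother's ABO genotype from AB × AA: 1/2 AA, 1/2 AB.
Crossing each possibility with the father AB and summing P(type A): 1/2·1/2 + 1/2·1/4 = 3/8.

3/8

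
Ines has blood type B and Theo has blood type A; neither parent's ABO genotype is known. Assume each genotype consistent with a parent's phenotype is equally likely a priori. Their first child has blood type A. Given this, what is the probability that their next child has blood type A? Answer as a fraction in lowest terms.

5/12

Possible genotypes: Ines ∈ {BB, BO}; Theo ∈ {AA, AO}.
Weight each parental genotype pair by prior × P(type-A child):
  BO × AA: posterior weight 2/3; P(next child type A) = 1/2.
  BO × AO: posterior weight 1/3; P(next child type A) = 1/4.
Weighted sum = 5/12.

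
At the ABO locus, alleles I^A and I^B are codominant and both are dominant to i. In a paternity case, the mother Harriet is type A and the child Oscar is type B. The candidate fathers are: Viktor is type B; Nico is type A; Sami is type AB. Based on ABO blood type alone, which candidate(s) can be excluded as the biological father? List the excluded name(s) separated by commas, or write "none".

A candidate is excluded only if no genotype consistent with his phenotype could produce a type B child with a type A mother.
Nico (type A): no genotype consistent with that phenotype can produce a type-B child with a type-A mother.

Nico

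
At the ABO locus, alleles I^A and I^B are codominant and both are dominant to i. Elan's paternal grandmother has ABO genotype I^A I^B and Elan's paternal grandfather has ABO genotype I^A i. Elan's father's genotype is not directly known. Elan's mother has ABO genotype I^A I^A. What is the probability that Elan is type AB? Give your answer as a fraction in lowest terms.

Elan's father's ABO genotype from I^A I^B × I^A i: 1/4 I^A I^A, 1/4 I^A I^B, 1/4 I^A i, 1/4 I^B i.
Crossing each possibility with the mother I^A I^A and summing P(type AB): 1/4·0 + 1/4·1/2 + 1/4·0 + 1/4·1/2 = 1/4.

1/4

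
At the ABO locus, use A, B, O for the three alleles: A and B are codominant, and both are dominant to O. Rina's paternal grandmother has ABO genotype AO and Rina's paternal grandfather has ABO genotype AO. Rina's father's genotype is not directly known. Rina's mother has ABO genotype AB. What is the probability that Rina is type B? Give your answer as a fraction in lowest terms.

Rina's father's ABO genotype from AO × AO: 1/4 AA, 1/2 AO, 1/4 OO.
Crossing each possibility with the mother AB and summing P(type B): 1/4·0 + 1/2·1/4 + 1/4·1/2 = 1/4.

1/4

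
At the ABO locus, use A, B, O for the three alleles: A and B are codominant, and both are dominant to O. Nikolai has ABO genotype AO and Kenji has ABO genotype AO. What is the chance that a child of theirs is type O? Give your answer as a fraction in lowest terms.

ABO cross AO × AO → offspring phenotypes: 1/4 O, 3/4 A.
So P(type O) = 1/4.

1/4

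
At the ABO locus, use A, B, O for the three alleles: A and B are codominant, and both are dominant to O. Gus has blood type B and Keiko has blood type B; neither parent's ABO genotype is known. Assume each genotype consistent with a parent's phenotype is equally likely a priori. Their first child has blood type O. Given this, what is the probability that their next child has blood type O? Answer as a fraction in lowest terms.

Possible genotypes: Gus ∈ {BB, BO}; Keiko ∈ {BB, BO}.
Weight each parental genotype pair by prior × P(type-O child):
  BO × BO: posterior weight 1; P(next child type O) = 1/4.
Weighted sum = 1/4.

1/4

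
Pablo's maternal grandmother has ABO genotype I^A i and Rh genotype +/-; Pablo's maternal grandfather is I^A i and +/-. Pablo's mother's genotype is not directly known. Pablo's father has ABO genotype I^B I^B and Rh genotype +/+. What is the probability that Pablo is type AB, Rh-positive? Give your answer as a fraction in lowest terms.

Pablo's mother's ABO genotype from I^A i × I^A i: 1/4 I^A I^A, 1/2 I^A i, 1/4 i i.
Crossing each possibility with the father I^B I^B and summing P(type AB): 1/4·1 + 1/2·1/2 + 1/4·0 = 1/2.
Similarly for Rh via the mother's Rh distribution: P(Rh+) = 1.
Independent loci: 1/2 × 1 = 1/2.

1/2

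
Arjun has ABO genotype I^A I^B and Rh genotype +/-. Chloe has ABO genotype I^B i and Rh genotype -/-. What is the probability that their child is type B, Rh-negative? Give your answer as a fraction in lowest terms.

1/4

ABO cross I^A I^B × I^B i → offspring phenotypes: 1/4 A, 1/2 B, 1/4 AB.
Rh cross +/- × -/- → 1/2 Rh+, 1/2 Rh-.
Independent loci: P(type B, Rh-negative) = 1/2 × 1/2 = 1/4.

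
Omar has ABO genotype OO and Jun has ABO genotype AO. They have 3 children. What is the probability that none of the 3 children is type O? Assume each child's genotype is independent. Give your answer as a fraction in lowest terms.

ABO cross OO × AO → 1/2 O, 1/2 A.
So P(type O) = 1/2 per child.
P(not type O) = 1/2 for one child; (1/2)^3 = 1/8.

1/8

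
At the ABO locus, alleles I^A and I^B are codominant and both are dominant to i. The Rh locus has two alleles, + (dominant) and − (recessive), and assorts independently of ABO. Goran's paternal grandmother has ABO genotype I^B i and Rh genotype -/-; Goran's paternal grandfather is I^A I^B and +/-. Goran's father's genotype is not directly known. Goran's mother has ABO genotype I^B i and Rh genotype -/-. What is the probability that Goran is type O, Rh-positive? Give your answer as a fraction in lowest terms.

1/32

Goran's father's ABO genotype from I^B i × I^A I^B: 1/4 I^A I^B, 1/4 I^A i, 1/4 I^B I^B, 1/4 I^B i.
Crossing each possibility with the mother I^B i and summing P(type O): 1/4·0 + 1/4·1/4 + 1/4·0 + 1/4·1/4 = 1/8.
Similarly for Rh via the father's Rh distribution: P(Rh+) = 1/4.
Independent loci: 1/8 × 1/4 = 1/32.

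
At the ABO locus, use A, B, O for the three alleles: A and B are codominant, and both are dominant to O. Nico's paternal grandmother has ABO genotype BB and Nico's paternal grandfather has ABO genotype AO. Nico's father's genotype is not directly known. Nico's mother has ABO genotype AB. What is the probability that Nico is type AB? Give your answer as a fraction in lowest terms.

3/8

Nico's father's ABO genotype from BB × AO: 1/2 AB, 1/2 BO.
Crossing each possibility with the mother AB and summing P(type AB): 1/2·1/2 + 1/2·1/4 = 3/8.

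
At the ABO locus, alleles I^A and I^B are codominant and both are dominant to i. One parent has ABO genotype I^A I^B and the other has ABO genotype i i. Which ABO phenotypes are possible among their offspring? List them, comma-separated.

A, B

Gametes from I^A I^B × i i give offspring ABO genotypes I^A i, I^B i, i.e. phenotypes A, B.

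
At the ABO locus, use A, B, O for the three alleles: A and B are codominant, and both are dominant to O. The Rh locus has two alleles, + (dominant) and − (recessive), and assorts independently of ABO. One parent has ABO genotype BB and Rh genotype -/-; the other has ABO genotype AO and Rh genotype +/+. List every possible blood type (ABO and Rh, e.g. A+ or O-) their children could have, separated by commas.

Gametes from BB × AO give offspring ABO genotypes AB, BO, i.e. phenotypes B, AB.
Rh cross -/- × +/+ → phenotypes Rh+.
Combining independently: B+, AB+.

B+, AB+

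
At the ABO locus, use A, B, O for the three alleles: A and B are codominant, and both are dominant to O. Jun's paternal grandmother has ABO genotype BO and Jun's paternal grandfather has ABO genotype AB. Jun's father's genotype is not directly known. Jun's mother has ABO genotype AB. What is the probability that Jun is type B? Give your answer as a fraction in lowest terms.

3/8

Jun's father's ABO genotype from BO × AB: 1/4 AB, 1/4 AO, 1/4 BB, 1/4 BO.
Crossing each possibility with the mother AB and summing P(type B): 1/4·1/4 + 1/4·1/4 + 1/4·1/2 + 1/4·1/2 = 3/8.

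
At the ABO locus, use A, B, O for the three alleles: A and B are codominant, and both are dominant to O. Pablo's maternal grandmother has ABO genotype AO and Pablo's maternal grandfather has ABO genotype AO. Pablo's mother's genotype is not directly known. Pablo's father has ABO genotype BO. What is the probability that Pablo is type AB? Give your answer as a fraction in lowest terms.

Pablo's mother's ABO genotype from AO × AO: 1/4 AA, 1/2 AO, 1/4 OO.
Crossing each possibility with the father BO and summing P(type AB): 1/4·1/2 + 1/2·1/4 + 1/4·0 = 1/4.

1/4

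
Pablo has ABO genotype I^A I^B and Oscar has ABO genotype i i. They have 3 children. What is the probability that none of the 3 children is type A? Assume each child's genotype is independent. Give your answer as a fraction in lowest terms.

1/8

ABO cross I^A I^B × i i → 1/2 A, 1/2 B.
So P(type A) = 1/2 per child.
P(not type A) = 1/2 for one child; (1/2)^3 = 1/8.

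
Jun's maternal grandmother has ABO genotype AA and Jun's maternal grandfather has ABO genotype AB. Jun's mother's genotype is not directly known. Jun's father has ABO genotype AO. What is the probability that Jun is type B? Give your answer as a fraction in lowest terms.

1/8

Jun's mother's ABO genotype from AA × AB: 1/2 AA, 1/2 AB.
Crossing each possibility with the father AO and summing P(type B): 1/2·0 + 1/2·1/4 = 1/8.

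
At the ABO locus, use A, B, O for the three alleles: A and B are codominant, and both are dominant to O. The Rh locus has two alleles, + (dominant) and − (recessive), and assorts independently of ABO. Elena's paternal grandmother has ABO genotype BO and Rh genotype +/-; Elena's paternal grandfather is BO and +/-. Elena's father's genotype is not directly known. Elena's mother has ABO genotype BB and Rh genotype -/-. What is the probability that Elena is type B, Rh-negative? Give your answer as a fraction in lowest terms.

1/2

Elena's father's ABO genotype from BO × BO: 1/4 BB, 1/2 BO, 1/4 OO.
Crossing each possibility with the mother BB and summing P(type B): 1/4·1 + 1/2·1 + 1/4·1 = 1.
Similarly for Rh via the father's Rh distribution: P(Rh-) = 1/2.
Independent loci: 1 × 1/2 = 1/2.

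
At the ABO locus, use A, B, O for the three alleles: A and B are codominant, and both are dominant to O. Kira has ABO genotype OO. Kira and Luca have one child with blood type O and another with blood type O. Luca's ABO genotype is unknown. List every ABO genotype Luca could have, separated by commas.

AO, BO, OO

For each candidate genotype of Luca, check whether crossing it with OO can produce every observed child phenotype.
  AA → possible child types {A} ✗
  AB → possible child types {A, B} ✗
  AO → possible child types {O, A} ✓
  BB → possible child types {B} ✗
  BO → possible child types {O, B} ✓
  OO → possible child types {O} ✓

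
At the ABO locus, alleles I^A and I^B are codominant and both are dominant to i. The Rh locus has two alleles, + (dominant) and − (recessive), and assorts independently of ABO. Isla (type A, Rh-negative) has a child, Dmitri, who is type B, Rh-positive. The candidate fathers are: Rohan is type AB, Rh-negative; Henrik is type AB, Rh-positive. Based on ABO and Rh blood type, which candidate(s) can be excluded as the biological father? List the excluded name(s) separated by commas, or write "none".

A candidate is excluded only if no genotype consistent with his phenotype could produce a type B, Rh-positive child with a type A, Rh-negative mother.
Rohan (type AB, Rh-): no genotype consistent with that phenotype can produce a type-B Rh+ child with a type-A mother.

Rohan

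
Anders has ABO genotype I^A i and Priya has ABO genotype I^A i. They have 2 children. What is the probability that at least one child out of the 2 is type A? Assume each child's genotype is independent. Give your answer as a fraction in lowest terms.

ABO cross I^A i × I^A i → 1/4 O, 3/4 A.
So P(type A) = 3/4 per child.
P(none) = (1/4)^2 = 1/16; P(at least one) = 1 − 1/16 = 15/16.

15/16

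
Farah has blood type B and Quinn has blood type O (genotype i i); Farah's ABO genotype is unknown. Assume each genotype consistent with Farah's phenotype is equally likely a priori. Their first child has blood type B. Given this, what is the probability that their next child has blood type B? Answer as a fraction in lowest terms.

5/6

Possible genotypes: Farah ∈ {I^B I^B, I^B i}; Quinn ∈ {i i}.
Weight each parental genotype pair by prior × P(type-B child):
  I^B I^B × i i: posterior weight 2/3; P(next child type B) = 1.
  I^B i × i i: posterior weight 1/3; P(next child type B) = 1/2.
Weighted sum = 5/6.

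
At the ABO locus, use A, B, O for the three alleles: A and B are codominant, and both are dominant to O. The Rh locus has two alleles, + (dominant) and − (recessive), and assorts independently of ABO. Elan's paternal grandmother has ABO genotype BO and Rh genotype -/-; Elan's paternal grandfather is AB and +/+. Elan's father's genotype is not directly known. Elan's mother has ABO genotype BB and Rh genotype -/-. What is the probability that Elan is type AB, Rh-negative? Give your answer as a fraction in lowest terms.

Elan's father's ABO genotype from BO × AB: 1/4 AB, 1/4 AO, 1/4 BB, 1/4 BO.
Crossing each possibility with the mother BB and summing P(type AB): 1/4·1/2 + 1/4·1/2 + 1/4·0 + 1/4·0 = 1/4.
Similarly for Rh via the father's Rh distribution: P(Rh-) = 1/2.
Independent loci: 1/4 × 1/2 = 1/8.

1/8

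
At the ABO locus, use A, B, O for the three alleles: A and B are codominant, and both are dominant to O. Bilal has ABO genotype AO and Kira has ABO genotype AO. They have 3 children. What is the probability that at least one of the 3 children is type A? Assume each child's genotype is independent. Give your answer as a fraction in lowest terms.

ABO cross AO × AO → 1/4 O, 3/4 A.
So P(type A) = 3/4 per child.
P(none) = (1/4)^3 = 1/64; P(at least one) = 1 − 1/64 = 63/64.

63/64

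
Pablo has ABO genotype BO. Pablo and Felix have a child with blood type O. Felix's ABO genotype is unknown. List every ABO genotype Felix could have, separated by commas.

For each candidate genotype of Felix, check whether crossing it with BO can produce every observed child phenotype.
  AA → possible child types {A, AB} ✗
  AB → possible child types {A, B, AB} ✗
  AO → possible child types {O, A, B, AB} ✓
  BB → possible child types {B} ✗
  BO → possible child types {O, B} ✓
  OO → possible child types {O, B} ✓

AO, BO, OO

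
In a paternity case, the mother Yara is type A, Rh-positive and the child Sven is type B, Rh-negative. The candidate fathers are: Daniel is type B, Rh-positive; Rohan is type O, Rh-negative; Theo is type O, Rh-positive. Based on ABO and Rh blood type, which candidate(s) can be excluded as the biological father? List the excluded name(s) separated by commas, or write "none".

A candidate is excluded only if no genotype consistent with his phenotype could produce a type B, Rh-negative child with a type A, Rh-positive mother.
Rohan (type O, Rh-): no genotype consistent with that phenotype can produce a type-B Rh- child with a type-A mother.
Theo (type O, Rh+): no genotype consistent with that phenotype can produce a type-B Rh- child with a type-A mother.

Rohan, Theo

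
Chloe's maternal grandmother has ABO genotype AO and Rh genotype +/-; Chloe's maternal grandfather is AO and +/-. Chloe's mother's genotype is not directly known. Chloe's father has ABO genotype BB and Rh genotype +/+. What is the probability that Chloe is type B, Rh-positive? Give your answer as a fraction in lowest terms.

1/2

Chloe's mother's ABO genotype from AO × AO: 1/4 AA, 1/2 AO, 1/4 OO.
Crossing each possibility with the father BB and summing P(type B): 1/4·0 + 1/2·1/2 + 1/4·1 = 1/2.
Similarly for Rh via the mother's Rh distribution: P(Rh+) = 1.
Independent loci: 1/2 × 1 = 1/2.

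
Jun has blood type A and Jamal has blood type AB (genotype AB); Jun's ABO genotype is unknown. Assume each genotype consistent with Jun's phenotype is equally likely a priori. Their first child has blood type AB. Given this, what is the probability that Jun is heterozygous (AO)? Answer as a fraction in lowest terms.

1/3

Possible genotypes: Jun ∈ {AA, AO}; Jamal ∈ {AB}.
Weight each parental genotype pair by prior × P(type-AB child):
  AA × AB: posterior weight 2/3.
  AO × AB: posterior weight 1/3.
Sum the posterior weight over pairs where Jun is AO: 1/3.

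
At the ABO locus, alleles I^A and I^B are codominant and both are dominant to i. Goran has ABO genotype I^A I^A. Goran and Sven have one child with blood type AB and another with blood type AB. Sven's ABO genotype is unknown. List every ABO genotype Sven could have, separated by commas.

I^A I^B, I^B I^B, I^B i

For each candidate genotype of Sven, check whether crossing it with I^A I^A can produce every observed child phenotype.
  I^A I^A → possible child types {A} ✗
  I^A I^B → possible child types {A, AB} ✓
  I^A i → possible child types {A} ✗
  I^B I^B → possible child types {AB} ✓
  I^B i → possible child types {A, AB} ✓
  i i → possible child types {A} ✗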